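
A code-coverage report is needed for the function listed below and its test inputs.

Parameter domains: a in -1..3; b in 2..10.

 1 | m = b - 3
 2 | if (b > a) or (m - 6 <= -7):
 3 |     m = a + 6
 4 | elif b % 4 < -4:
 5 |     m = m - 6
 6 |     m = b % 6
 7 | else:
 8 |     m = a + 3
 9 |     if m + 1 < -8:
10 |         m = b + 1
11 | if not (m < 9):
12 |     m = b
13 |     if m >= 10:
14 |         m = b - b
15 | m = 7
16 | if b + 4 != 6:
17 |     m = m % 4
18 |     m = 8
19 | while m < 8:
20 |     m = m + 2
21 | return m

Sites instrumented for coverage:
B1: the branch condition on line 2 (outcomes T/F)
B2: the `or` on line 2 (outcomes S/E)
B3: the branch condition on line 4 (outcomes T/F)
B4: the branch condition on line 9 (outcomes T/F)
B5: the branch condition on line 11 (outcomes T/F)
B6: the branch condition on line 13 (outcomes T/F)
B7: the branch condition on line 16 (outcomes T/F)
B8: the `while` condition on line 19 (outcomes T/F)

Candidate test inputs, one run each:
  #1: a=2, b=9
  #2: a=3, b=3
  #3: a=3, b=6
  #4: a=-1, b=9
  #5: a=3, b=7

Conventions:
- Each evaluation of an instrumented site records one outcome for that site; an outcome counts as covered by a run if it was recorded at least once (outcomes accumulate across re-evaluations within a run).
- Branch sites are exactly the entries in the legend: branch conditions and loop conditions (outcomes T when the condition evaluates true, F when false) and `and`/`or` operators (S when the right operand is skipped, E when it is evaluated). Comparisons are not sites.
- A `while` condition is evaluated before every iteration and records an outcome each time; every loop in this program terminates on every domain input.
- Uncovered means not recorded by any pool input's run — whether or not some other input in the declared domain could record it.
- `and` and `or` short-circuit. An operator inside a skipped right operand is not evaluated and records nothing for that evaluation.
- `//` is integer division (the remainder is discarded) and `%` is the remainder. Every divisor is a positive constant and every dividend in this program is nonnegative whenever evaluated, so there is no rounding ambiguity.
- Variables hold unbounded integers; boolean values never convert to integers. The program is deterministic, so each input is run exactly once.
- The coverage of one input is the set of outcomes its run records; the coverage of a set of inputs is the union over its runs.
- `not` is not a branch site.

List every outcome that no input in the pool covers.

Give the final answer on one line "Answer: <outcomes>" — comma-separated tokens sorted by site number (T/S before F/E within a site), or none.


test 1 (a=2, b=9) fires B2->S, B1->T, B5->F, B7->T, B8->F; hits B1=T, B2=S, B5=F, B7=T, B8=F
test 2 (a=3, b=3) fires B2->E, B1->F, B3->F, B4->F, B5->F, B7->T, B8->F; hits B1=F, B2=E, B3=F, B4=F, B5=F, B7=T, B8=F
test 3 (a=3, b=6) fires B2->S, B1->T, B5->T, B6->F, B7->T, B8->F; hits B1=T, B2=S, B5=T, B6=F, B7=T, B8=F
test 4 (a=-1, b=9) fires B2->S, B1->T, B5->F, B7->T, B8->F; hits B1=T, B2=S, B5=F, B7=T, B8=F
test 5 (a=3, b=7) fires B2->S, B1->T, B5->T, B6->F, B7->T, B8->F; hits B1=T, B2=S, B5=T, B6=F, B7=T, B8=F
union over the pool: B1=T, B1=F, B2=S, B2=E, B3=F, B4=F, B5=T, B5=F, B6=F, B7=T, B8=F
uncovered (5 of 16): B3=T, B4=T, B6=T, B7=F, B8=T
Answer: B3=T, B4=T, B6=T, B7=F, B8=T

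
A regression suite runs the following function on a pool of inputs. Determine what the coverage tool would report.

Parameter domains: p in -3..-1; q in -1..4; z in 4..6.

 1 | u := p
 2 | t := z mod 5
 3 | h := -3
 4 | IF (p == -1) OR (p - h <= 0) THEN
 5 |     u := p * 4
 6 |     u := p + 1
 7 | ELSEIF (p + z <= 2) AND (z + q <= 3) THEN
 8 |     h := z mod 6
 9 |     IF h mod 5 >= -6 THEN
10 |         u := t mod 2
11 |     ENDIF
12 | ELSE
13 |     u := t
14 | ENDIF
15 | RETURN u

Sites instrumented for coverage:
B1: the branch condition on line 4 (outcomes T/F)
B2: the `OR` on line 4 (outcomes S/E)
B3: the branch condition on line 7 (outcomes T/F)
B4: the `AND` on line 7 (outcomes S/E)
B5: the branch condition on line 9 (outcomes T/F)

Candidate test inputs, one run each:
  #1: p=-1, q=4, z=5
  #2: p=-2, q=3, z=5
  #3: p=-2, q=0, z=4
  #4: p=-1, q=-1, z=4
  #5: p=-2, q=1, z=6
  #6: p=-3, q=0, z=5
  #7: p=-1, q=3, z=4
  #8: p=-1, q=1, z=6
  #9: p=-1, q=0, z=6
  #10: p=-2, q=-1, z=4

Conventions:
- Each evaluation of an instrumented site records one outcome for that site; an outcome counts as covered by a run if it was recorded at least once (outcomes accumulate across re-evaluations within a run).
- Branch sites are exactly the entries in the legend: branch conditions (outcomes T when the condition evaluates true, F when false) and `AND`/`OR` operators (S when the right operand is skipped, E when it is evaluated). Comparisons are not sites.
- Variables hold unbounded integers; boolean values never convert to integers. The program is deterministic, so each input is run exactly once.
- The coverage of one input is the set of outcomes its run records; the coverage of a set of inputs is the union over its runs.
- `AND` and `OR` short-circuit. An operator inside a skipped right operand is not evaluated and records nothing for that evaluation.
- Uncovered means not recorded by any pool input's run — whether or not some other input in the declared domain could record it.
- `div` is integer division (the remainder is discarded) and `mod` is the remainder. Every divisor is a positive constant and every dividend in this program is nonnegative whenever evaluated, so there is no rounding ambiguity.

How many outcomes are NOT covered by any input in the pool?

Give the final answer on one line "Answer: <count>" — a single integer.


input #1 (p=-1, q=4, z=5): events B2->S, B1->T; covers B1=T, B2=S
input #2 (p=-2, q=3, z=5): events B2->E, B1->F, B4->S, B3->F; covers B1=F, B2=E, B3=F, B4=S
input #3 (p=-2, q=0, z=4): events B2->E, B1->F, B4->E, B3->F; covers B1=F, B2=E, B3=F, B4=E
input #4 (p=-1, q=-1, z=4): events B2->S, B1->T; covers B1=T, B2=S
input #5 (p=-2, q=1, z=6): events B2->E, B1->F, B4->S, B3->F; covers B1=F, B2=E, B3=F, B4=S
input #6 (p=-3, q=0, z=5): events B2->E, B1->T; covers B1=T, B2=E
input #7 (p=-1, q=3, z=4): events B2->S, B1->T; covers B1=T, B2=S
input #8 (p=-1, q=1, z=6): events B2->S, B1->T; covers B1=T, B2=S
input #9 (p=-1, q=0, z=6): events B2->S, B1->T; covers B1=T, B2=S
input #10 (p=-2, q=-1, z=4): events B2->E, B1->F, B4->E, B3->T, B5->T; covers B1=F, B2=E, B3=T, B4=E, B5=T
union over the pool: B1=T, B1=F, B2=S, B2=E, B3=T, B3=F, B4=S, B4=E, B5=T
uncovered (1 of 10): B5=F
Answer: 1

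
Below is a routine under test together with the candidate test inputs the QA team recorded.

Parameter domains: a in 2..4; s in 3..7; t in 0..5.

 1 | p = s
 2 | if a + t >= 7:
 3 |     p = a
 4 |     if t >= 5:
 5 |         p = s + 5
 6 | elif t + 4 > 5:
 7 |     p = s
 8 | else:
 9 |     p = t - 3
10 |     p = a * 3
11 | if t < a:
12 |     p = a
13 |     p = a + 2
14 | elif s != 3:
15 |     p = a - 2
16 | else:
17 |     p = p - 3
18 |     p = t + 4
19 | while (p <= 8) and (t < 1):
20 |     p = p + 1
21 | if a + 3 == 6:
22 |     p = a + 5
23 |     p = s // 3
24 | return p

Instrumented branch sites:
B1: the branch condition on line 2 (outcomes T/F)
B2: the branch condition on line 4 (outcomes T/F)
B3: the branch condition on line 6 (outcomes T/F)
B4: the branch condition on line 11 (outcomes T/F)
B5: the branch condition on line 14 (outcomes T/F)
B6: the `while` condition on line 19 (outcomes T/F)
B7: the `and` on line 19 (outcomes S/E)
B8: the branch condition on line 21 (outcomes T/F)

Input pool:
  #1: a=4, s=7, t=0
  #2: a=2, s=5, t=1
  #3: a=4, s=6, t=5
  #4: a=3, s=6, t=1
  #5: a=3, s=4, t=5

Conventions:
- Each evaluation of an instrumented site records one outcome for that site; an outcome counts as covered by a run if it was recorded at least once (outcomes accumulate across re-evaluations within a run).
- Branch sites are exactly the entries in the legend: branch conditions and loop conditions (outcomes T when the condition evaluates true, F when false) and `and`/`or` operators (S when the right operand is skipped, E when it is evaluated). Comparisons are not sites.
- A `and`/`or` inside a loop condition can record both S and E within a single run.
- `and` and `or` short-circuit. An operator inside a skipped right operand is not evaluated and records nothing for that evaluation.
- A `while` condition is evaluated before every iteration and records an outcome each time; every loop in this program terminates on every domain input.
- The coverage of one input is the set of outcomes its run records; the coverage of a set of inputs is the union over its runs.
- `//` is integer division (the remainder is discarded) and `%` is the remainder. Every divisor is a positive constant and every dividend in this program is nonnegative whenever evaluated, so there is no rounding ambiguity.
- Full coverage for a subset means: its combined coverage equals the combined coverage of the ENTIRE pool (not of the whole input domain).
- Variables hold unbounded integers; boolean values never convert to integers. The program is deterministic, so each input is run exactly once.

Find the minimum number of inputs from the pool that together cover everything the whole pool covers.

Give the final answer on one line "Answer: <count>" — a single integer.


test 1 (a=4, s=7, t=0) fires B1->F, B3->F, B4->T, B7->E, B6->T, B7->E, B6->T, B7->E, B6->T, B7->S, B6->F, B8->F; hits B1=F, B3=F, B4=T, B6=T, B6=F, B7=S, B7=E, B8=F
test 2 (a=2, s=5, t=1) fires B1->F, B3->F, B4->T, B7->E, B6->F, B8->F; hits B1=F, B3=F, B4=T, B6=F, B7=E, B8=F
test 3 (a=4, s=6, t=5) fires B1->T, B2->T, B4->F, B5->T, B7->E, B6->F, B8->F; hits B1=T, B2=T, B4=F, B5=T, B6=F, B7=E, B8=F
test 4 (a=3, s=6, t=1) fires B1->F, B3->F, B4->T, B7->E, B6->F, B8->T; hits B1=F, B3=F, B4=T, B6=F, B7=E, B8=T
test 5 (a=3, s=4, t=5) fires B1->T, B2->T, B4->F, B5->T, B7->E, B6->F, B8->T; hits B1=T, B2=T, B4=F, B5=T, B6=F, B7=E, B8=T
together the pool reaches 13 outcomes: B1=T, B1=F, B2=T, B3=F, B4=T, B4=F, B5=T, B6=T, B6=F, B7=S, B7=E, B8=T, B8=F
checked all size-1 subsets: none covers 13 outcomes (max 8/13)
the canonical winner is {1, 5}: size 2, full 13-outcome coverage, earliest index list among size-2 covers
Answer: 2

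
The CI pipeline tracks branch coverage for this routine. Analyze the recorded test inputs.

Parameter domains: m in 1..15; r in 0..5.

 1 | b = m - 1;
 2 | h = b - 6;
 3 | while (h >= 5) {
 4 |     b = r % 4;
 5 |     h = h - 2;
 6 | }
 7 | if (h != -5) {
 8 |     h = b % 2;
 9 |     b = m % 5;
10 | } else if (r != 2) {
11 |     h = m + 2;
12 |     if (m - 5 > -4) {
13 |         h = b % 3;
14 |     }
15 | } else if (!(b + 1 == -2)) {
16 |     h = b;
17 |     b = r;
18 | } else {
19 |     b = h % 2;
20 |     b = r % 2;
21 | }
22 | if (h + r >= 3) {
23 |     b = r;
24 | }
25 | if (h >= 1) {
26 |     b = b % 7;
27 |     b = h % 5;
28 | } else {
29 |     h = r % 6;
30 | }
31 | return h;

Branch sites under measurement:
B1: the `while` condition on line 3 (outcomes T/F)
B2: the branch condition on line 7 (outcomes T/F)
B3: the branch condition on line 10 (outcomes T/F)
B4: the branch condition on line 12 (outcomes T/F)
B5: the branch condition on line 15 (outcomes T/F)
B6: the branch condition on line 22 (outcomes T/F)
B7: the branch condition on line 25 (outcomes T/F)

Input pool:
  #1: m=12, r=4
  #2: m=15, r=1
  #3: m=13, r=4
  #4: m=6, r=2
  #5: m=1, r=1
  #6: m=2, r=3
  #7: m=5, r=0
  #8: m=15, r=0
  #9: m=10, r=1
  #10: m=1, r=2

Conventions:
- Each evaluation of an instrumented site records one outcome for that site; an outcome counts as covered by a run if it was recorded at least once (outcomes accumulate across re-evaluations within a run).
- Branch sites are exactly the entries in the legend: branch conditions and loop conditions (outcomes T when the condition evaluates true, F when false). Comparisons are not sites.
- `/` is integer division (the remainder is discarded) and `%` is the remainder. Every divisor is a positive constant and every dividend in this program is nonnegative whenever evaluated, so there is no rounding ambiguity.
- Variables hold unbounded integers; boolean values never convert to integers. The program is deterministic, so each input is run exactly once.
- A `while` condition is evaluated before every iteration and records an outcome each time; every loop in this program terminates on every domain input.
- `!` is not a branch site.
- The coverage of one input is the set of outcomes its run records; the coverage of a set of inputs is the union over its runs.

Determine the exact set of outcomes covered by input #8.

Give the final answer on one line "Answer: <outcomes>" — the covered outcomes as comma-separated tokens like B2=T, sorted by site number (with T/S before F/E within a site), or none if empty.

Tracing the run of input #8 (m=15, r=0):
  B1->T, B1->T, B1->F, B2->T, B6->F, B7->F
collecting distinct outcomes: B1=T, B1=F, B2=T, B6=F, B7=F

Answer: B1=T, B1=F, B2=T, B6=F, B7=F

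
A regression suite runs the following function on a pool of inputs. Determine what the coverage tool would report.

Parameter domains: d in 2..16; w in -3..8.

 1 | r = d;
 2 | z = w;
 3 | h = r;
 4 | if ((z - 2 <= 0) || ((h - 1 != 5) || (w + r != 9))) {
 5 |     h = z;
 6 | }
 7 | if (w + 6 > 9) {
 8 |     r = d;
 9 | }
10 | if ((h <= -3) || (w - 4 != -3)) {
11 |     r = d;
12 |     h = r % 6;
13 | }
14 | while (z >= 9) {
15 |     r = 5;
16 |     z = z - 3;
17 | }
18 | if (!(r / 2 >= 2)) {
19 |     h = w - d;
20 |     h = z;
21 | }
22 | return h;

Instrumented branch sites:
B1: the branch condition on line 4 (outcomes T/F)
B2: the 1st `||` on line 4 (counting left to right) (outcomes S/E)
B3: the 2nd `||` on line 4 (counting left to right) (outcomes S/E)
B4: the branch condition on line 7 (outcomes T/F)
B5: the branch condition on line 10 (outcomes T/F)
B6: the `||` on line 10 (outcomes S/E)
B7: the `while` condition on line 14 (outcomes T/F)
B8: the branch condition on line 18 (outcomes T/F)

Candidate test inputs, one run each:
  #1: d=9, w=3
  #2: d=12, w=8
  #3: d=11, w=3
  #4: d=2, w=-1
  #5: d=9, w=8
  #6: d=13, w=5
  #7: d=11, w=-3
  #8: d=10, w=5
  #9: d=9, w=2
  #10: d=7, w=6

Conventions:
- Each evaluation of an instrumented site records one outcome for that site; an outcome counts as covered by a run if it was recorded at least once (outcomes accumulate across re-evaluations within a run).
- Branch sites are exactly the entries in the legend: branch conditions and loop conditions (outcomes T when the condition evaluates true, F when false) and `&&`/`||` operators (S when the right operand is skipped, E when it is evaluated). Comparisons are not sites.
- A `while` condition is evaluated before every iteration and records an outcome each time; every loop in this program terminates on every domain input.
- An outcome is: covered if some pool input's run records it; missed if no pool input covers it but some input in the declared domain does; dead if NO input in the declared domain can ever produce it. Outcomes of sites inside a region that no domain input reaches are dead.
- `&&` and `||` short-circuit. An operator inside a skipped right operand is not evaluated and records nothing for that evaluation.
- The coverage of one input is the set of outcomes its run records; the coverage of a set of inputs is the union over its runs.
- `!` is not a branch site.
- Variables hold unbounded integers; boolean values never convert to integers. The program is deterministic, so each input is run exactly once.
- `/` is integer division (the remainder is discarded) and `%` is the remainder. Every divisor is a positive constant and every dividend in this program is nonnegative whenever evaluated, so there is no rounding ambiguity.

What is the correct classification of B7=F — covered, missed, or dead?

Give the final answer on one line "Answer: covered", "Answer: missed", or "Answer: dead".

B7=F is recorded by pool input(s) 1, 2, 3, 4, 5, 6, 7, 8, 9, 10 -> covered

Answer: covered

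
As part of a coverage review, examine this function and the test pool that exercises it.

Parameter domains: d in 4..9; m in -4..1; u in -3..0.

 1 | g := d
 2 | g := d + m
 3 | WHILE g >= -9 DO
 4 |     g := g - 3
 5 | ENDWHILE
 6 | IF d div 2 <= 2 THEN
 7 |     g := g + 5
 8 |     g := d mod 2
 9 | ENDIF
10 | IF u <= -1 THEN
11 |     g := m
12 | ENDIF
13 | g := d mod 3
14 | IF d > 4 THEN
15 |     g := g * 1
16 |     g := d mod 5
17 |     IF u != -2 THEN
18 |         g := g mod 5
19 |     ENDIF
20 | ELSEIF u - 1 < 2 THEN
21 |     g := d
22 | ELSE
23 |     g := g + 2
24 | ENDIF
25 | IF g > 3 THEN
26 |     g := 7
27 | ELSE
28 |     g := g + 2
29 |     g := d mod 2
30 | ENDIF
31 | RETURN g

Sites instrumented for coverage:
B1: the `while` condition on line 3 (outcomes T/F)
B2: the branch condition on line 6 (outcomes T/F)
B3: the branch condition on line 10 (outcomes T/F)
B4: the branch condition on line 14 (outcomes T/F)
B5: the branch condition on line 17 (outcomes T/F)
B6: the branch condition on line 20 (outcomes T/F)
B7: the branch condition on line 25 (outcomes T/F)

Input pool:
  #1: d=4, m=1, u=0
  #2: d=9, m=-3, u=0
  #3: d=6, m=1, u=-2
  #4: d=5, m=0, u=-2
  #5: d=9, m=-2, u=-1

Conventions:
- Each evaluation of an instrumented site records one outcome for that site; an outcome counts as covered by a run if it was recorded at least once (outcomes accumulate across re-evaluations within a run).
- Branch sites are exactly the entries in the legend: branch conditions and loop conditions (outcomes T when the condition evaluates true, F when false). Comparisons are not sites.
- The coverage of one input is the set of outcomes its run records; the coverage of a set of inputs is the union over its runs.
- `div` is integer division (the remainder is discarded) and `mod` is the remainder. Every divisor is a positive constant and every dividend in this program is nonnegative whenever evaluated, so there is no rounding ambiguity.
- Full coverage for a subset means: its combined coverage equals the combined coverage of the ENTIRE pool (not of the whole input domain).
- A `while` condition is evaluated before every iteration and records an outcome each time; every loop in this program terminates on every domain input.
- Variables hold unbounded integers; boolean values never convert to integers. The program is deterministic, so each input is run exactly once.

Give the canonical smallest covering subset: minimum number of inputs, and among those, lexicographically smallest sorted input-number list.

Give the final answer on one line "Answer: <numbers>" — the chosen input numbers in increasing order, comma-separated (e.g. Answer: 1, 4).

test 1 (d=4, m=1, u=0) fires B1->T, B1->T, B1->T, B1->T, B1->T, B1->F, B2->T, B3->F, B4->F, B6->T, B7->T; hits B1=T, B1=F, B2=T, B3=F, B4=F, B6=T, B7=T
test 2 (d=9, m=-3, u=0) fires B1->T, B1->T, B1->T, B1->T, B1->T, B1->T, B1->F, B2->F, B3->F, B4->T, B5->T, B7->T; hits B1=T, B1=F, B2=F, B3=F, B4=T, B5=T, B7=T
test 3 (d=6, m=1, u=-2) fires B1->T, B1->T, B1->T, B1->T, B1->T, B1->T, B1->F, B2->F, B3->T, B4->T, B5->F, B7->F; hits B1=T, B1=F, B2=F, B3=T, B4=T, B5=F, B7=F
test 4 (d=5, m=0, u=-2) fires B1->T, B1->T, B1->T, B1->T, B1->T, B1->F, B2->T, B3->T, B4->T, B5->F, B7->F; hits B1=T, B1=F, B2=T, B3=T, B4=T, B5=F, B7=F
test 5 (d=9, m=-2, u=-1) fires B1->T, B1->T, B1->T, B1->T, B1->T, B1->T, B1->F, B2->F, B3->T, B4->T, B5->T, B7->T; hits B1=T, B1=F, B2=F, B3=T, B4=T, B5=T, B7=T
the full pool covers 13 outcomes: B1=T, B1=F, B2=T, B2=F, B3=T, B3=F, B4=T, B4=F, B5=T, B5=F, B6=T, B7=T, B7=F
no size-1 subset reaches all 13 outcomes (best union: 7/13)
no size-2 subset reaches all 13 outcomes (best union: 12/13)
inputs {1, 2, 3} (size 3) cover everything; no size-3 subset with a lexicographically smaller index list covers all 13

Answer: 1, 2, 3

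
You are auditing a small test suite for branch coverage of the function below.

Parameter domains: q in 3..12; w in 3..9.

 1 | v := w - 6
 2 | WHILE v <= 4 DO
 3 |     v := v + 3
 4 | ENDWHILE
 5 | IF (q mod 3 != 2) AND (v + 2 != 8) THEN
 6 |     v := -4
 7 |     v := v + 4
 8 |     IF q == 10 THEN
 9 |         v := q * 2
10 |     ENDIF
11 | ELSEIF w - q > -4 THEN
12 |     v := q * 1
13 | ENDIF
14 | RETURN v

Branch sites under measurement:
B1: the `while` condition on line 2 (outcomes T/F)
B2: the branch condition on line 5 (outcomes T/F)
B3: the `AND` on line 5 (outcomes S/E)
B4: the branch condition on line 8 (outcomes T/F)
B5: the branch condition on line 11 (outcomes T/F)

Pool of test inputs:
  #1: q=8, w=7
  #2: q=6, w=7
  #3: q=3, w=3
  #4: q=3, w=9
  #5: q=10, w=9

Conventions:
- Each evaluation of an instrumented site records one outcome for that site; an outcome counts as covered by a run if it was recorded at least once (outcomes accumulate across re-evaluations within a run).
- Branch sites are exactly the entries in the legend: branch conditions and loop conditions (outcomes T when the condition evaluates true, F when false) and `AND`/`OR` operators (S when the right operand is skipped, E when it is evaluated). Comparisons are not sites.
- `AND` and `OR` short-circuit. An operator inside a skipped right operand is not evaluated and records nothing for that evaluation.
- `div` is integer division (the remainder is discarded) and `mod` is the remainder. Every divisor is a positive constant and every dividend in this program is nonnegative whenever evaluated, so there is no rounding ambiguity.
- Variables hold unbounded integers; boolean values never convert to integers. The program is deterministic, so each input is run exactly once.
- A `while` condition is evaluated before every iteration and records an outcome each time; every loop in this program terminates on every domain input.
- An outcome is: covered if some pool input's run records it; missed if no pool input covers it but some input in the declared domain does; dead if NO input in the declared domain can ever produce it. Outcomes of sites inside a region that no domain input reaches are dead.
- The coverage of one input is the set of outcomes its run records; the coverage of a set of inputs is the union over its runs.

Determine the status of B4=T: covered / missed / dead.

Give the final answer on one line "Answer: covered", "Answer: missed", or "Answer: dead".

no pool input records B4=T
but domain input (q=10, w=4) does record it -> reachable, so missed

Answer: missed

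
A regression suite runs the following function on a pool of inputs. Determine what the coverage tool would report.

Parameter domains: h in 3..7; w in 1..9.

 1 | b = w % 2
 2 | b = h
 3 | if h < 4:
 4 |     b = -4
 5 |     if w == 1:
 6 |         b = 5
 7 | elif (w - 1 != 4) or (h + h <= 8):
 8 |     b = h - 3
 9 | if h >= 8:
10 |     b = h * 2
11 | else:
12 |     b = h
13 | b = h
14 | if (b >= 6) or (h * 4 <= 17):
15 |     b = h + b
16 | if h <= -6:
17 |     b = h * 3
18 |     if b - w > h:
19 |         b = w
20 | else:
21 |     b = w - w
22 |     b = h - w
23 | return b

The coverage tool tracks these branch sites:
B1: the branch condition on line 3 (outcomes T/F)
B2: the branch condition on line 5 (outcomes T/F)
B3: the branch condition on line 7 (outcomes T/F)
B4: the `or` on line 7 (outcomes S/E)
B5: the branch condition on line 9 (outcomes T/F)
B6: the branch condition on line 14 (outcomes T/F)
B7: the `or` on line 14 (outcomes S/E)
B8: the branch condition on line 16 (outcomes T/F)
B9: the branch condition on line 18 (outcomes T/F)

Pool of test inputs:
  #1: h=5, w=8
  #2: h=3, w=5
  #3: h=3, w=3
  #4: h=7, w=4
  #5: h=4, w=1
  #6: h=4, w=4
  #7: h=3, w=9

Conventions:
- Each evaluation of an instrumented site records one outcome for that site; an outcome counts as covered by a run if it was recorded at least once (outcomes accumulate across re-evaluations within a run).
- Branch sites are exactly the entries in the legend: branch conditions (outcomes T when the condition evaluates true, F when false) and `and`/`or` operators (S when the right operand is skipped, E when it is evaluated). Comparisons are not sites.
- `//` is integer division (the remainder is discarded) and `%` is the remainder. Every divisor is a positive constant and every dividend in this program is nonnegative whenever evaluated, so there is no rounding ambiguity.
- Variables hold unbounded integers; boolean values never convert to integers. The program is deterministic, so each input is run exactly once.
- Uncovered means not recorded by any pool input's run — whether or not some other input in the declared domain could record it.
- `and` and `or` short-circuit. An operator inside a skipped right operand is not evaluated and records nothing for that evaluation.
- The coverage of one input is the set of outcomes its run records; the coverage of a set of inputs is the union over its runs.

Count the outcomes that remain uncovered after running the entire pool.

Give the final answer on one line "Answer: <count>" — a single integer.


input #1, h=5, w=8: outcomes B1=F, B3=T, B4=S, B5=F, B6=F, B7=E, B8=F
input #2, h=3, w=5: outcomes B1=T, B2=F, B5=F, B6=T, B7=E, B8=F
input #3, h=3, w=3: outcomes B1=T, B2=F, B5=F, B6=T, B7=E, B8=F
input #4, h=7, w=4: outcomes B1=F, B3=T, B4=S, B5=F, B6=T, B7=S, B8=F
input #5, h=4, w=1: outcomes B1=F, B3=T, B4=S, B5=F, B6=T, B7=E, B8=F
input #6, h=4, w=4: outcomes B1=F, B3=T, B4=S, B5=F, B6=T, B7=E, B8=F
input #7, h=3, w=9: outcomes B1=T, B2=F, B5=F, B6=T, B7=E, B8=F
union over the pool: B1=T, B1=F, B2=F, B3=T, B4=S, B5=F, B6=T, B6=F, B7=S, B7=E, B8=F
uncovered (7 of 18): B2=T, B3=F, B4=E, B5=T, B8=T, B9=T, B9=F
Answer: 7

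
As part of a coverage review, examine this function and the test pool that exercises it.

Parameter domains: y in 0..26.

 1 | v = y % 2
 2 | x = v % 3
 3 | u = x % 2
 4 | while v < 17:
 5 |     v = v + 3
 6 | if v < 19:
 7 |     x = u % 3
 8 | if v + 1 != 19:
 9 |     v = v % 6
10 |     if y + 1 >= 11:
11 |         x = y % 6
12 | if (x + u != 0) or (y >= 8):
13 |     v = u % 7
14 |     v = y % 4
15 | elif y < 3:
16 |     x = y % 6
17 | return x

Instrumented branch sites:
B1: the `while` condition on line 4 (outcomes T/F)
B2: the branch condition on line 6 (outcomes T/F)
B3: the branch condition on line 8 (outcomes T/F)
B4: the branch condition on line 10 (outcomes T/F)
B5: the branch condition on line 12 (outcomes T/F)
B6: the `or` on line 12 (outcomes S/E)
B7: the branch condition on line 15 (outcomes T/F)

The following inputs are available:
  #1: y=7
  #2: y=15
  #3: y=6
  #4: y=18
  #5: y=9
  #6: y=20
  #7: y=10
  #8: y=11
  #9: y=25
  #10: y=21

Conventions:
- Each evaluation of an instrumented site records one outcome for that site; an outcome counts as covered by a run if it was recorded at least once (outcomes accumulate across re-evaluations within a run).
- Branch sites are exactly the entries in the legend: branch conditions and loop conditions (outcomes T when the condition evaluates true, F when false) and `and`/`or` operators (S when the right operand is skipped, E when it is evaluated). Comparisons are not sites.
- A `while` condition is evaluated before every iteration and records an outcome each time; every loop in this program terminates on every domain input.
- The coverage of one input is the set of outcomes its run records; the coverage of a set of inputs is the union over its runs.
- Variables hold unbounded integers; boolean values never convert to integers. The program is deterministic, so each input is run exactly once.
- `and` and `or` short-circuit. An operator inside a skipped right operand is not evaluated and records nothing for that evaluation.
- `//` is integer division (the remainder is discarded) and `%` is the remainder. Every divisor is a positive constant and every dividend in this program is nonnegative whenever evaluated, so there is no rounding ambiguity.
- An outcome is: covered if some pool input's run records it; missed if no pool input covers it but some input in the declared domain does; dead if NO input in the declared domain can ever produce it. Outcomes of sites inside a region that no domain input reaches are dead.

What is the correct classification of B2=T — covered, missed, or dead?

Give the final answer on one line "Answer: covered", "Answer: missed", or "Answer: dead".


B2=T is recorded by pool input(s) 3, 4, 6, 7 -> covered
Answer: covered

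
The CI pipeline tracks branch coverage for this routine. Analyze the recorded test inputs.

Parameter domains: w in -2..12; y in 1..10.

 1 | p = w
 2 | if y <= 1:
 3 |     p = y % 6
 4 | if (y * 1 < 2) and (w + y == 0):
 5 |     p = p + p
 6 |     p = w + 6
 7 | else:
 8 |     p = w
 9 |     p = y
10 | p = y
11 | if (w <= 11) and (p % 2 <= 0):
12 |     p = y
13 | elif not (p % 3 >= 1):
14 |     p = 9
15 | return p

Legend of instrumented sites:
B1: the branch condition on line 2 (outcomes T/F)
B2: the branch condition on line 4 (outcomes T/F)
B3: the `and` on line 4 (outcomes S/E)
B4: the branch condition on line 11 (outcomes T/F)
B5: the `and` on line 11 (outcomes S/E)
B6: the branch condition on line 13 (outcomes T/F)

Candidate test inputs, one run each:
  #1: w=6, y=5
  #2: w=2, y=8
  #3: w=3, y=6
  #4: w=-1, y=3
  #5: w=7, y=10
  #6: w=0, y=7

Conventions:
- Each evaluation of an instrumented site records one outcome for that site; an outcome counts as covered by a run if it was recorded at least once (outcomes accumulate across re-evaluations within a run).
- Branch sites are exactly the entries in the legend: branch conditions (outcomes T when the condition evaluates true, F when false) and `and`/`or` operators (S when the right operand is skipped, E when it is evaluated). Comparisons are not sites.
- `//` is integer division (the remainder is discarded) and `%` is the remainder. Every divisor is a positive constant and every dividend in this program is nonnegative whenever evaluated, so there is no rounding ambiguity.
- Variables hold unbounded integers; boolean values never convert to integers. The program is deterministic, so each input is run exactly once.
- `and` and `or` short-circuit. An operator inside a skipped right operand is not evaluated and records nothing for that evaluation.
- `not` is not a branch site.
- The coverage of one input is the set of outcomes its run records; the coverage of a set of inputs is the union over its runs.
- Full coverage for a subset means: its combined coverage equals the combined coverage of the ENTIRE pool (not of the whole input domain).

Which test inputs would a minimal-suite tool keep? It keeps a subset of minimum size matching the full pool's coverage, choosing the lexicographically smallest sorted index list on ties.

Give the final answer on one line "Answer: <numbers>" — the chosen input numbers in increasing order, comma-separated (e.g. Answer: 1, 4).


input #1 (w=6, y=5): events B1->F, B3->S, B2->F, B5->E, B4->F, B6->F; covers B1=F, B2=F, B3=S, B4=F, B5=E, B6=F
input #2 (w=2, y=8): events B1->F, B3->S, B2->F, B5->E, B4->T; covers B1=F, B2=F, B3=S, B4=T, B5=E
input #3 (w=3, y=6): events B1->F, B3->S, B2->F, B5->E, B4->T; covers B1=F, B2=F, B3=S, B4=T, B5=E
input #4 (w=-1, y=3): events B1->F, B3->S, B2->F, B5->E, B4->F, B6->T; covers B1=F, B2=F, B3=S, B4=F, B5=E, B6=T
input #5 (w=7, y=10): events B1->F, B3->S, B2->F, B5->E, B4->T; covers B1=F, B2=F, B3=S, B4=T, B5=E
input #6 (w=0, y=7): events B1->F, B3->S, B2->F, B5->E, B4->F, B6->F; covers B1=F, B2=F, B3=S, B4=F, B5=E, B6=F
the full pool covers 8 outcomes: B1=F, B2=F, B3=S, B4=T, B4=F, B5=E, B6=T, B6=F
no size-1 subset reaches all 8 outcomes (best union: 6/8)
no size-2 subset reaches all 8 outcomes (best union: 7/8)
at size 3, {1, 2, 4} reaches all 8 outcomes; every lexicographically earlier size-3 subset fails
Answer: 1, 2, 4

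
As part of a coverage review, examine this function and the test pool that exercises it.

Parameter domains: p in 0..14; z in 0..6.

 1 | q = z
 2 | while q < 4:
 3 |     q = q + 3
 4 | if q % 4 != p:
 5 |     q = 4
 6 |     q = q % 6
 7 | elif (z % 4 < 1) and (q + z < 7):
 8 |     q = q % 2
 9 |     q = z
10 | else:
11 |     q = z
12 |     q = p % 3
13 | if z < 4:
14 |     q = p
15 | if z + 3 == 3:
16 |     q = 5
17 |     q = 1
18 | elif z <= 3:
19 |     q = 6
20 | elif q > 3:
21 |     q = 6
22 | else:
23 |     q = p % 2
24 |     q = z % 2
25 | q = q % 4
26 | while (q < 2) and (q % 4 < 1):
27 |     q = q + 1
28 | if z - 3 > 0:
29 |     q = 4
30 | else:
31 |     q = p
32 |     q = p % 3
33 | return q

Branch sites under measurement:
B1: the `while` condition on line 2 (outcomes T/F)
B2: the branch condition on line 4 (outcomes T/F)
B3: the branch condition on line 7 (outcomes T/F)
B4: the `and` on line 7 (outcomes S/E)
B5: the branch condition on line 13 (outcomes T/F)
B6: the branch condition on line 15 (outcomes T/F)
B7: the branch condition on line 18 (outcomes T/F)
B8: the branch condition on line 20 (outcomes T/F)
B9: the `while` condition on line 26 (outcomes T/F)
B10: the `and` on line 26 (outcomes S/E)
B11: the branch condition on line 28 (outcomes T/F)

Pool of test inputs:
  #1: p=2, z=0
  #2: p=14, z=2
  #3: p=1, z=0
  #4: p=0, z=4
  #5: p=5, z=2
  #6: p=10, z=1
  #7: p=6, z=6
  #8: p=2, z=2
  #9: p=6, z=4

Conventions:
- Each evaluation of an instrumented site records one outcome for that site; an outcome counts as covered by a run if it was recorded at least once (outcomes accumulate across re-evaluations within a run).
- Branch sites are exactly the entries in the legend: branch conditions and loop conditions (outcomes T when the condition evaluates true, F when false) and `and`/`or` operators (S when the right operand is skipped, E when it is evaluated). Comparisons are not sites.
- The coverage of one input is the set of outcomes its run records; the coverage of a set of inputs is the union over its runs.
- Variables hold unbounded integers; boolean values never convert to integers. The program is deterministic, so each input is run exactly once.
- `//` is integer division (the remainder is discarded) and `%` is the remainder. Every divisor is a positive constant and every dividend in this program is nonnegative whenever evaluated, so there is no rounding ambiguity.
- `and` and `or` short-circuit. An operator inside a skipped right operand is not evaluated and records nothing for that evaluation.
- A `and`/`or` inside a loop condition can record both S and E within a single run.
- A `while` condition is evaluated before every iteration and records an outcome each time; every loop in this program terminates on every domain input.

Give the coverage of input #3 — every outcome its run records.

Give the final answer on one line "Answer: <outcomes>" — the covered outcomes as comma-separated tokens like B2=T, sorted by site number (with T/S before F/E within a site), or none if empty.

Simulating input #3 (p=1, z=0) step by step:
  B1->T, B1->T, B1->F, B2->T, B5->T, B6->T, B10->E, B9->F, B11->F
distinct outcomes covered: B1=T, B1=F, B2=T, B5=T, B6=T, B9=F, B10=E, B11=F

Answer: B1=T, B1=F, B2=T, B5=T, B6=T, B9=F, B10=E, B11=F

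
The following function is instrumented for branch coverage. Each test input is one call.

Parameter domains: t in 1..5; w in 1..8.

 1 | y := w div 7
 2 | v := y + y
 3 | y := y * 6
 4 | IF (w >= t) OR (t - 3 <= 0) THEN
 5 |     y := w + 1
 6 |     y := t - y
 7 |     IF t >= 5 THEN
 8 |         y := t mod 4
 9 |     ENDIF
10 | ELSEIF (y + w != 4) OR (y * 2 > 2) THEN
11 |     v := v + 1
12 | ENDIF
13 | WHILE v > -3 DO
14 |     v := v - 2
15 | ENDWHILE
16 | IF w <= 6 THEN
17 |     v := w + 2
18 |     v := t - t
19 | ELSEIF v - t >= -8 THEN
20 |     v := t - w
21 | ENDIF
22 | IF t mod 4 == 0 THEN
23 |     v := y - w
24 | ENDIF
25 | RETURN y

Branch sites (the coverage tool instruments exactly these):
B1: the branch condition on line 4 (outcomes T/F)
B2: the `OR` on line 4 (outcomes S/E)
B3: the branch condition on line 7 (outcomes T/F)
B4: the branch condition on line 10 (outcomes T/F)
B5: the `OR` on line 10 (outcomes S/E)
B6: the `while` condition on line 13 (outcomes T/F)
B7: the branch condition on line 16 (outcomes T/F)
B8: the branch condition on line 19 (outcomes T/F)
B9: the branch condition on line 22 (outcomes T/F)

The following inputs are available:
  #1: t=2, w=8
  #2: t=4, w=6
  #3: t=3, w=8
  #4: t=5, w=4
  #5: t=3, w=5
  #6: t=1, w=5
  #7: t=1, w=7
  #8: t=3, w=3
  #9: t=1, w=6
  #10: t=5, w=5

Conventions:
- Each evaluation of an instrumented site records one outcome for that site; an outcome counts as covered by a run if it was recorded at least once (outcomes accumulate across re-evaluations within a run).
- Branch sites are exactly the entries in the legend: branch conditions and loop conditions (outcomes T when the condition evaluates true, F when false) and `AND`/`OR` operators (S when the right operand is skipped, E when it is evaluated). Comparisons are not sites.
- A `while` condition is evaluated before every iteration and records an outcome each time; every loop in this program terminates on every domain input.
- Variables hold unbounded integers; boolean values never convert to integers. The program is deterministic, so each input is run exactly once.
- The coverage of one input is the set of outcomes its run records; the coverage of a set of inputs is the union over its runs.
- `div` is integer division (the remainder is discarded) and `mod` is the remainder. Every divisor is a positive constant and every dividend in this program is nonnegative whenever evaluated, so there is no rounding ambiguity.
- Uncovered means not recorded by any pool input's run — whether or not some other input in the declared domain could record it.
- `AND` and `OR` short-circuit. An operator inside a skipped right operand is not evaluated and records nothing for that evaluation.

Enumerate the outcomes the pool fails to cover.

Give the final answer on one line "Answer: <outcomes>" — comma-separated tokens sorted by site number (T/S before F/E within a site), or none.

input #1, t=2, w=8: events B2->S, B1->T, B3->F, B6->T, B6->T, B6->T, B6->F, B7->F, B8->T, B9->F; outcomes B1=T, B2=S, B3=F, B6=T, B6=F, B7=F, B8=T, B9=F
input #2, t=4, w=6: events B2->S, B1->T, B3->F, B6->T, B6->T, B6->F, B7->T, B9->T; outcomes B1=T, B2=S, B3=F, B6=T, B6=F, B7=T, B9=T
input #3, t=3, w=8: events B2->S, B1->T, B3->F, B6->T, B6->T, B6->T, B6->F, B7->F, B8->T, B9->F; outcomes B1=T, B2=S, B3=F, B6=T, B6=F, B7=F, B8=T, B9=F
input #4, t=5, w=4: events B2->E, B1->F, B5->E, B4->F, B6->T, B6->T, B6->F, B7->T, B9->F; outcomes B1=F, B2=E, B4=F, B5=E, B6=T, B6=F, B7=T, B9=F
input #5, t=3, w=5: events B2->S, B1->T, B3->F, B6->T, B6->T, B6->F, B7->T, B9->F; outcomes B1=T, B2=S, B3=F, B6=T, B6=F, B7=T, B9=F
input #6, t=1, w=5: events B2->S, B1->T, B3->F, B6->T, B6->T, B6->F, B7->T, B9->F; outcomes B1=T, B2=S, B3=F, B6=T, B6=F, B7=T, B9=F
input #7, t=1, w=7: events B2->S, B1->T, B3->F, B6->T, B6->T, B6->T, B6->F, B7->F, B8->T, B9->F; outcomes B1=T, B2=S, B3=F, B6=T, B6=F, B7=F, B8=T, B9=F
input #8, t=3, w=3: events B2->S, B1->T, B3->F, B6->T, B6->T, B6->F, B7->T, B9->F; outcomes B1=T, B2=S, B3=F, B6=T, B6=F, B7=T, B9=F
input #9, t=1, w=6: events B2->S, B1->T, B3->F, B6->T, B6->T, B6->F, B7->T, B9->F; outcomes B1=T, B2=S, B3=F, B6=T, B6=F, B7=T, B9=F
input #10, t=5, w=5: events B2->S, B1->T, B3->T, B6->T, B6->T, B6->F, B7->T, B9->F; outcomes B1=T, B2=S, B3=T, B6=T, B6=F, B7=T, B9=F
union over the pool: B1=T, B1=F, B2=S, B2=E, B3=T, B3=F, B4=F, B5=E, B6=T, B6=F, B7=T, B7=F, B8=T, B9=T, B9=F
uncovered (3 of 18): B4=T, B5=S, B8=F

Answer: B4=T, B5=S, B8=F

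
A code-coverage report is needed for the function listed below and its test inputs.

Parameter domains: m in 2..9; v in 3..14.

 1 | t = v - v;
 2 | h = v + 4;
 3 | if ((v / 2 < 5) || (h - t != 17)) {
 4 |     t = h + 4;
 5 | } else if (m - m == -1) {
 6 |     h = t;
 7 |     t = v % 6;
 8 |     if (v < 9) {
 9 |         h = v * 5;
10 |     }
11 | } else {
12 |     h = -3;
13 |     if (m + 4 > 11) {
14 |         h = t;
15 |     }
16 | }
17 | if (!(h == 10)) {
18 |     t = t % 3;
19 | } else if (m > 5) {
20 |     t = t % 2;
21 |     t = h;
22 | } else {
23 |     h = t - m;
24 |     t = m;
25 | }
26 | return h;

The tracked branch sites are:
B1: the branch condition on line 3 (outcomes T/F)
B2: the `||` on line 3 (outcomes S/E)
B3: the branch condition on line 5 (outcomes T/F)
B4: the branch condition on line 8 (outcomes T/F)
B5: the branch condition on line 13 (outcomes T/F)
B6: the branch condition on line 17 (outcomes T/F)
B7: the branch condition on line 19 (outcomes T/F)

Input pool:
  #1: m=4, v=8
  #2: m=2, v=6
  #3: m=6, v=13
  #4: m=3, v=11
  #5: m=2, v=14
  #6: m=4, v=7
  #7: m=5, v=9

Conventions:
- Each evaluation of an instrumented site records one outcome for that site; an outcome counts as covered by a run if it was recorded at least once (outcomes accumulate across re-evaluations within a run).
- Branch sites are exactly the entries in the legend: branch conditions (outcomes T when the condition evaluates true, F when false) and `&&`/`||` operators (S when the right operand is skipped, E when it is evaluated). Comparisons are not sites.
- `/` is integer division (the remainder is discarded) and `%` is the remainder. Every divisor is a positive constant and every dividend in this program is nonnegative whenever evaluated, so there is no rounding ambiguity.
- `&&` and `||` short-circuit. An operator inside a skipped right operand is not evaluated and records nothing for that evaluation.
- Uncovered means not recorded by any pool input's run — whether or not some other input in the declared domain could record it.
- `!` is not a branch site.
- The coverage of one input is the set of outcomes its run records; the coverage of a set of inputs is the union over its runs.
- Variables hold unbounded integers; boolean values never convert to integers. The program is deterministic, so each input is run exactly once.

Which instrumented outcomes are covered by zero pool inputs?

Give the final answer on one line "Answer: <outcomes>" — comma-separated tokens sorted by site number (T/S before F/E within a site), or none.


input #1, m=4, v=8: events B2->S, B1->T, B6->T; outcomes B1=T, B2=S, B6=T
input #2, m=2, v=6: events B2->S, B1->T, B6->F, B7->F; outcomes B1=T, B2=S, B6=F, B7=F
input #3, m=6, v=13: events B2->E, B1->F, B3->F, B5->F, B6->T; outcomes B1=F, B2=E, B3=F, B5=F, B6=T
input #4, m=3, v=11: events B2->E, B1->T, B6->T; outcomes B1=T, B2=E, B6=T
input #5, m=2, v=14: events B2->E, B1->T, B6->T; outcomes B1=T, B2=E, B6=T
input #6, m=4, v=7: events B2->S, B1->T, B6->T; outcomes B1=T, B2=S, B6=T
input #7, m=5, v=9: events B2->S, B1->T, B6->T; outcomes B1=T, B2=S, B6=T
union over the pool: B1=T, B1=F, B2=S, B2=E, B3=F, B5=F, B6=T, B6=F, B7=F
uncovered (5 of 14): B3=T, B4=T, B4=F, B5=T, B7=T
Answer: B3=T, B4=T, B4=F, B5=T, B7=T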